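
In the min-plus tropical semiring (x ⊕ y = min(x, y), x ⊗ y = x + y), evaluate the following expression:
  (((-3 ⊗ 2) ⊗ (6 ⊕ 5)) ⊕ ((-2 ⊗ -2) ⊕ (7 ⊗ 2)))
(((-3 ⊗ 2) ⊗ (6 ⊕ 5)) ⊕ ((-2 ⊗ -2) ⊕ (7 ⊗ 2))) = -4

Expand innermost to outermost. Recall ⊕ takes the minimum of its arguments and ⊗ takes their sum. Working out the expression (((-3 ⊗ 2) ⊗ (6 ⊕ 5)) ⊕ ((-2 ⊗ -2) ⊕ (7 ⊗ 2))) gives -4.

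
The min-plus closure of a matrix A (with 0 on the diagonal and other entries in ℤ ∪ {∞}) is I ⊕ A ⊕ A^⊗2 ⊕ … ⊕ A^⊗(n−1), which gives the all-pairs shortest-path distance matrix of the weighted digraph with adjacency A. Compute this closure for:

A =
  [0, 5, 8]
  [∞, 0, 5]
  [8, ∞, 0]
Closure =
  [0, 5, 8]
  [13, 0, 5]
  [8, 13, 0]

This is the Floyd-Warshall all-pairs shortest-path computation. For each intermediate vertex k = 0, 1, …, 2, update dist[i][j] ← min(dist[i][j], dist[i][k] + dist[k][j]). The final matrix gives, for each (i, j), the minimum total weight of any directed path from i to j (possibly empty when i = j).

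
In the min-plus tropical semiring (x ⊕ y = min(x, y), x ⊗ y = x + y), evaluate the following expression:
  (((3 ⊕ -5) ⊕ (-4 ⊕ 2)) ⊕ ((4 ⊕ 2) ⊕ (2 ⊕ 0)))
(((3 ⊕ -5) ⊕ (-4 ⊕ 2)) ⊕ ((4 ⊕ 2) ⊕ (2 ⊕ 0))) = -5

Expand innermost to outermost. Recall ⊕ takes the minimum of its arguments and ⊗ takes their sum. Working out the expression (((3 ⊕ -5) ⊕ (-4 ⊕ 2)) ⊕ ((4 ⊕ 2) ⊕ (2 ⊕ 0))) gives -5.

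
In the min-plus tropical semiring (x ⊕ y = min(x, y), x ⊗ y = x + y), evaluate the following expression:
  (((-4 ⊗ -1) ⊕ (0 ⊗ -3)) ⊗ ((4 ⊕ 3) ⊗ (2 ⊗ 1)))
(((-4 ⊗ -1) ⊕ (0 ⊗ -3)) ⊗ ((4 ⊕ 3) ⊗ (2 ⊗ 1))) = 1

Expand innermost to outermost. Recall ⊕ takes the minimum of its arguments and ⊗ takes their sum. Working out the expression (((-4 ⊗ -1) ⊕ (0 ⊗ -3)) ⊗ ((4 ⊕ 3) ⊗ (2 ⊗ 1))) gives 1.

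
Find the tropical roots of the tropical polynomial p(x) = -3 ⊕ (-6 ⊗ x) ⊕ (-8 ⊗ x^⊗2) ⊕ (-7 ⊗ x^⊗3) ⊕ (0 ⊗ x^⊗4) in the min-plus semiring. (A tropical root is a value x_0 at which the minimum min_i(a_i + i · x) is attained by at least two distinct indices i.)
Roots: {-7, -1, 2, 3}

Each tropical root is a break point of the lower envelope of the lines y = a_i + i · x (there are 5 lines, with slopes 0, 1, ..., 4). Only the lines that attain the minimum somewhere contribute to roots; other lines are dominated. Here the surviving (envelope) indices are i = 4, i = 3, i = 2, i = 1, i = 0.
Intersections between consecutive envelope lines give the roots: for adjacent envelope indices i < j the intersection is x = (a_i − a_j) / (j − i). Reading off the sorted break points: {-7, -1, 2, 3}.
Verification: at each break x_0, at least two indices attain the minimum of min_i(a_i + i · x_0).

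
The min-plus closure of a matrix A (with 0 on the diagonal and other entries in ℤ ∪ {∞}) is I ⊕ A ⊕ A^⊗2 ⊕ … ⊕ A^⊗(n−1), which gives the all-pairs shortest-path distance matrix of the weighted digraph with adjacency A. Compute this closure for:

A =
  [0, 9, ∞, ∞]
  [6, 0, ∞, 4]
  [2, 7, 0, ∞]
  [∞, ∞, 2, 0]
Closure =
  [0, 9, 15, 13]
  [6, 0, 6, 4]
  [2, 7, 0, 11]
  [4, 9, 2, 0]

This is the Floyd-Warshall all-pairs shortest-path computation. For each intermediate vertex k = 0, 1, …, 3, update dist[i][j] ← min(dist[i][j], dist[i][k] + dist[k][j]). The final matrix gives, for each (i, j), the minimum total weight of any directed path from i to j (possibly empty when i = j).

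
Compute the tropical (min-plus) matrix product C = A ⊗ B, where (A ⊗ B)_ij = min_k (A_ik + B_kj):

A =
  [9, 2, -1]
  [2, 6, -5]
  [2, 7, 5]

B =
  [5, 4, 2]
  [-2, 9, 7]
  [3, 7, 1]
A ⊗ B =
  [0, 6, 0]
  [-2, 2, -4]
  [5, 6, 4]

Apply the min-plus product entry-by-entry:
  C[0][0] = min over k of (A[0][0] + B[0][0] = 9 + 5 = 14, A[0][1] + B[1][0] = 2 + -2 = 0, A[0][2] + B[2][0] = -1 + 3 = 2) = 0 (attained at k = 1)
  C[0][1] = min over k of (A[0][0] + B[0][1] = 9 + 4 = 13, A[0][1] + B[1][1] = 2 + 9 = 11, A[0][2] + B[2][1] = -1 + 7 = 6) = 6 (attained at k = 2)
  C[0][2] = min over k of (A[0][0] + B[0][2] = 9 + 2 = 11, A[0][1] + B[1][2] = 2 + 7 = 9, A[0][2] + B[2][2] = -1 + 1 = 0) = 0 (attained at k = 2)
  C[1][0] = min over k of (A[1][0] + B[0][0] = 2 + 5 = 7, A[1][1] + B[1][0] = 6 + -2 = 4, A[1][2] + B[2][0] = -5 + 3 = -2) = -2 (attained at k = 2)
  C[1][1] = min over k of (A[1][0] + B[0][1] = 2 + 4 = 6, A[1][1] + B[1][1] = 6 + 9 = 15, A[1][2] + B[2][1] = -5 + 7 = 2) = 2 (attained at k = 2)
  C[1][2] = min over k of (A[1][0] + B[0][2] = 2 + 2 = 4, A[1][1] + B[1][2] = 6 + 7 = 13, A[1][2] + B[2][2] = -5 + 1 = -4) = -4 (attained at k = 2)
  C[2][0] = min over k of (A[2][0] + B[0][0] = 2 + 5 = 7, A[2][1] + B[1][0] = 7 + -2 = 5, A[2][2] + B[2][0] = 5 + 3 = 8) = 5 (attained at k = 1)
  C[2][1] = min over k of (A[2][0] + B[0][1] = 2 + 4 = 6, A[2][1] + B[1][1] = 7 + 9 = 16, A[2][2] + B[2][1] = 5 + 7 = 12) = 6 (attained at k = 0)
  C[2][2] = min over k of (A[2][0] + B[0][2] = 2 + 2 = 4, A[2][1] + B[1][2] = 7 + 7 = 14, A[2][2] + B[2][2] = 5 + 1 = 6) = 4 (attained at k = 0)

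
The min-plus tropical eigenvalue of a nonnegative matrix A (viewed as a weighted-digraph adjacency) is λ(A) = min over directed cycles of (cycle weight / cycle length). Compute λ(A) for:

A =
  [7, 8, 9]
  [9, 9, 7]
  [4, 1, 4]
λ(A) = 4

Enumerate directed cycles and compute their means (weight / length). Sample:
  cycle 0 → 0: weight = 7, length = 1, mean = 7/1 ≈ 7.000
  cycle 1 → 1: weight = 9, length = 1, mean = 9/1 ≈ 9.000
  cycle 2 → 2: weight = 4, length = 1, mean = 4/1 ≈ 4.000
  cycle 0 → 1 → 0: weight = 17, length = 2, mean = 17/2 ≈ 8.500
  cycle 0 → 2 → 0: weight = 13, length = 2, mean = 13/2 ≈ 6.500
  cycle 1 → 0 → 1: weight = 17, length = 2, mean = 17/2 ≈ 8.500
Minimum mean = 4.000, attained e.g. along the cycle 2 → 2 with weight 4 and length 1. So λ(A) = 4/1 = 4.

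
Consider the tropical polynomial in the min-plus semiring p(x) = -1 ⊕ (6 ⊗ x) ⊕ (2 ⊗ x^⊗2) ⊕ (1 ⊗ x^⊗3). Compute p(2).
p(2) = -1

A tropical monomial a ⊗ x^⊗i evaluates to a + i · x. Evaluating each term at x = 2:
  Term 0 contributes -1 + 0 · 2 = -1
  Term 1 contributes 6 + 1 · 2 = 8
  Term 2 contributes 2 + 2 · 2 = 6
  Term 3 contributes 1 + 3 · 2 = 7
p(2) = ⊕ of these = min[-1, 8, 6, 7] = -1.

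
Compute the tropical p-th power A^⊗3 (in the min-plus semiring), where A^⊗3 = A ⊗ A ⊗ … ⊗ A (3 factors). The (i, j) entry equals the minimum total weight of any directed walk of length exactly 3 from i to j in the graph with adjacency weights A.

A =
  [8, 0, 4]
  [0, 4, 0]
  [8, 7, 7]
A^⊗3 =
  [4, 0, 4]
  [0, 4, 0]
  [8, 7, 8]

Each entry (A^⊗3)_ij equals the minimum over all length-3 walks i = v_0 → v_1 → … → v_3 = j of Σ_t A[v_t][v_{t+1}]. For example, for (i, j) = (0, 2) we minimise over 9 possible intermediate vertex sequences; the minimum is 4, attained along the walk 0 → 1 → 0 → 2.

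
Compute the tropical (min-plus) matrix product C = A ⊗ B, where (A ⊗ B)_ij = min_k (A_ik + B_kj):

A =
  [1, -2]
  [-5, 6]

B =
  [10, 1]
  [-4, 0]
A ⊗ B =
  [-6, -2]
  [2, -4]

Apply the min-plus product entry-by-entry:
  C[0][0] = min over k of (A[0][0] + B[0][0] = 1 + 10 = 11, A[0][1] + B[1][0] = -2 + -4 = -6) = -6 (attained at k = 1)
  C[0][1] = min over k of (A[0][0] + B[0][1] = 1 + 1 = 2, A[0][1] + B[1][1] = -2 + 0 = -2) = -2 (attained at k = 1)
  C[1][0] = min over k of (A[1][0] + B[0][0] = -5 + 10 = 5, A[1][1] + B[1][0] = 6 + -4 = 2) = 2 (attained at k = 1)
  C[1][1] = min over k of (A[1][0] + B[0][1] = -5 + 1 = -4, A[1][1] + B[1][1] = 6 + 0 = 6) = -4 (attained at k = 0)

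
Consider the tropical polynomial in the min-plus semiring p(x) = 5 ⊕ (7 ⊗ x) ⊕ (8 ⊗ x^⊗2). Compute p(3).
p(3) = 5

A tropical monomial a ⊗ x^⊗i evaluates to a + i · x. Evaluating each term at x = 3:
  Term 0 contributes 5 + 0 · 3 = 5
  Term 1 contributes 7 + 1 · 3 = 10
  Term 2 contributes 8 + 2 · 3 = 14
p(3) = ⊕ of these = min[5, 10, 14] = 5.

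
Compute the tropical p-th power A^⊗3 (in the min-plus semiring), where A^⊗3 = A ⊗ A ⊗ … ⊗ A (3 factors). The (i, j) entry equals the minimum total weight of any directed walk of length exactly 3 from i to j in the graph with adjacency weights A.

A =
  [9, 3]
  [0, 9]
A^⊗3 =
  [12, 6]
  [3, 12]

Each entry (A^⊗3)_ij equals the minimum over all length-3 walks i = v_0 → v_1 → … → v_3 = j of Σ_t A[v_t][v_{t+1}]. For example, for (i, j) = (0, 1) we minimise over 4 possible intermediate vertex sequences; the minimum is 6, attained along the walk 0 → 1 → 0 → 1.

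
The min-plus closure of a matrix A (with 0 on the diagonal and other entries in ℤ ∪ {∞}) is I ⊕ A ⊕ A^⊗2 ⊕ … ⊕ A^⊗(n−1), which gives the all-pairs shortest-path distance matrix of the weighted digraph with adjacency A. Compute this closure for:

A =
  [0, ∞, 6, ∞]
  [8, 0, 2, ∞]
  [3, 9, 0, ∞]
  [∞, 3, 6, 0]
Closure =
  [0, 15, 6, ∞]
  [5, 0, 2, ∞]
  [3, 9, 0, ∞]
  [8, 3, 5, 0]

This is the Floyd-Warshall all-pairs shortest-path computation. For each intermediate vertex k = 0, 1, …, 3, update dist[i][j] ← min(dist[i][j], dist[i][k] + dist[k][j]). The final matrix gives, for each (i, j), the minimum total weight of any directed path from i to j (possibly empty when i = j).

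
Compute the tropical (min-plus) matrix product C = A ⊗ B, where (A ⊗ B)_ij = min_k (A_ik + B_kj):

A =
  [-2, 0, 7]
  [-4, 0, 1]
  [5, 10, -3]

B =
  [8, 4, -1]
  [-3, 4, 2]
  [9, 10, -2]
A ⊗ B =
  [-3, 2, -3]
  [-3, 0, -5]
  [6, 7, -5]

Apply the min-plus product entry-by-entry:
  C[0][0] = min over k of (A[0][0] + B[0][0] = -2 + 8 = 6, A[0][1] + B[1][0] = 0 + -3 = -3, A[0][2] + B[2][0] = 7 + 9 = 16) = -3 (attained at k = 1)
  C[0][1] = min over k of (A[0][0] + B[0][1] = -2 + 4 = 2, A[0][1] + B[1][1] = 0 + 4 = 4, A[0][2] + B[2][1] = 7 + 10 = 17) = 2 (attained at k = 0)
  C[0][2] = min over k of (A[0][0] + B[0][2] = -2 + -1 = -3, A[0][1] + B[1][2] = 0 + 2 = 2, A[0][2] + B[2][2] = 7 + -2 = 5) = -3 (attained at k = 0)
  C[1][0] = min over k of (A[1][0] + B[0][0] = -4 + 8 = 4, A[1][1] + B[1][0] = 0 + -3 = -3, A[1][2] + B[2][0] = 1 + 9 = 10) = -3 (attained at k = 1)
  C[1][1] = min over k of (A[1][0] + B[0][1] = -4 + 4 = 0, A[1][1] + B[1][1] = 0 + 4 = 4, A[1][2] + B[2][1] = 1 + 10 = 11) = 0 (attained at k = 0)
  C[1][2] = min over k of (A[1][0] + B[0][2] = -4 + -1 = -5, A[1][1] + B[1][2] = 0 + 2 = 2, A[1][2] + B[2][2] = 1 + -2 = -1) = -5 (attained at k = 0)
  C[2][0] = min over k of (A[2][0] + B[0][0] = 5 + 8 = 13, A[2][1] + B[1][0] = 10 + -3 = 7, A[2][2] + B[2][0] = -3 + 9 = 6) = 6 (attained at k = 2)
  C[2][1] = min over k of (A[2][0] + B[0][1] = 5 + 4 = 9, A[2][1] + B[1][1] = 10 + 4 = 14, A[2][2] + B[2][1] = -3 + 10 = 7) = 7 (attained at k = 2)
  C[2][2] = min over k of (A[2][0] + B[0][2] = 5 + -1 = 4, A[2][1] + B[1][2] = 10 + 2 = 12, A[2][2] + B[2][2] = -3 + -2 = -5) = -5 (attained at k = 2)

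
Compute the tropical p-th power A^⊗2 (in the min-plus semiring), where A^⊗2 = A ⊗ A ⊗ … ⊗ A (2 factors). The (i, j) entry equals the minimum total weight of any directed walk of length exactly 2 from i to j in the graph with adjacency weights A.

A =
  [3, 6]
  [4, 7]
A^⊗2 =
  [6, 9]
  [7, 10]

Each entry (A^⊗2)_ij equals the minimum over all length-2 walks i = v_0 → v_1 → … → v_2 = j of Σ_t A[v_t][v_{t+1}]. For example, for (i, j) = (0, 1) we minimise over 2 possible intermediate vertex sequences; the minimum is 9, attained along the walk 0 → 0 → 1.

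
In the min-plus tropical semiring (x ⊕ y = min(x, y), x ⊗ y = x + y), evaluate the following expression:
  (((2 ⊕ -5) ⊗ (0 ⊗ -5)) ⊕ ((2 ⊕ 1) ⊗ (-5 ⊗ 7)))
(((2 ⊕ -5) ⊗ (0 ⊗ -5)) ⊕ ((2 ⊕ 1) ⊗ (-5 ⊗ 7))) = -10

Expand innermost to outermost. Recall ⊕ takes the minimum of its arguments and ⊗ takes their sum. Working out the expression (((2 ⊕ -5) ⊗ (0 ⊗ -5)) ⊕ ((2 ⊕ 1) ⊗ (-5 ⊗ 7))) gives -10.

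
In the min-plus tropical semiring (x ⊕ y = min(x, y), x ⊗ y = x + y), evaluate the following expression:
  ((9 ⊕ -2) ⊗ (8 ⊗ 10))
((9 ⊕ -2) ⊗ (8 ⊗ 10)) = 16

Expand innermost to outermost. Recall ⊕ takes the minimum of its arguments and ⊗ takes their sum. Working out the expression ((9 ⊕ -2) ⊗ (8 ⊗ 10)) gives 16.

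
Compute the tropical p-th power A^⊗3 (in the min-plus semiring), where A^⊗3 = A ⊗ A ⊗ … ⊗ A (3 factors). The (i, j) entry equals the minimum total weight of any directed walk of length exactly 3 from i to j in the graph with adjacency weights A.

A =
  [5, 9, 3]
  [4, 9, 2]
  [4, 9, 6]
A^⊗3 =
  [12, 16, 10]
  [11, 15, 9]
  [11, 16, 12]

Each entry (A^⊗3)_ij equals the minimum over all length-3 walks i = v_0 → v_1 → … → v_3 = j of Σ_t A[v_t][v_{t+1}]. For example, for (i, j) = (0, 2) we minimise over 9 possible intermediate vertex sequences; the minimum is 10, attained along the walk 0 → 2 → 0 → 2.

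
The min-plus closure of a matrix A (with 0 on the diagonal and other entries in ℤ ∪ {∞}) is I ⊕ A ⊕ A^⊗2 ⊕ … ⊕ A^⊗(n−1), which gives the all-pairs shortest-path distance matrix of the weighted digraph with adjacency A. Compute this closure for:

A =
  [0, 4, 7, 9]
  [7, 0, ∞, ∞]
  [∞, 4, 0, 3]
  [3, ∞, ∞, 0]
Closure =
  [0, 4, 7, 9]
  [7, 0, 14, 16]
  [6, 4, 0, 3]
  [3, 7, 10, 0]

This is the Floyd-Warshall all-pairs shortest-path computation. For each intermediate vertex k = 0, 1, …, 3, update dist[i][j] ← min(dist[i][j], dist[i][k] + dist[k][j]). The final matrix gives, for each (i, j), the minimum total weight of any directed path from i to j (possibly empty when i = j).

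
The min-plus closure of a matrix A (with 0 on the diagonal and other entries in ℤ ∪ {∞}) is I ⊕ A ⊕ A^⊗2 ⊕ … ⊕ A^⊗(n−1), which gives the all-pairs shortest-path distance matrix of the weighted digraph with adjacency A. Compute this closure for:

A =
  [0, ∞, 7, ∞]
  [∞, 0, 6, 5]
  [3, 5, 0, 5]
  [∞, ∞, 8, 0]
Closure =
  [0, 12, 7, 12]
  [9, 0, 6, 5]
  [3, 5, 0, 5]
  [11, 13, 8, 0]

This is the Floyd-Warshall all-pairs shortest-path computation. For each intermediate vertex k = 0, 1, …, 3, update dist[i][j] ← min(dist[i][j], dist[i][k] + dist[k][j]). The final matrix gives, for each (i, j), the minimum total weight of any directed path from i to j (possibly empty when i = j).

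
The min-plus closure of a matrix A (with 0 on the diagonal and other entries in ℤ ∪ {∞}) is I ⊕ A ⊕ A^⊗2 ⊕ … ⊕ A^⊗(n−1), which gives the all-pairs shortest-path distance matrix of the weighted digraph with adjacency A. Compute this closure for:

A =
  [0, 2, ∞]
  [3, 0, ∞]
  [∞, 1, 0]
Closure =
  [0, 2, ∞]
  [3, 0, ∞]
  [4, 1, 0]

This is the Floyd-Warshall all-pairs shortest-path computation. For each intermediate vertex k = 0, 1, …, 2, update dist[i][j] ← min(dist[i][j], dist[i][k] + dist[k][j]). The final matrix gives, for each (i, j), the minimum total weight of any directed path from i to j (possibly empty when i = j).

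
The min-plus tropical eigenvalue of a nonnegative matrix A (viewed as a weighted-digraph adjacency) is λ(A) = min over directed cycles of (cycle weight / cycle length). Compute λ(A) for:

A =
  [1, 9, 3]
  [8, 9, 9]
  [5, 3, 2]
λ(A) = 1

Enumerate directed cycles and compute their means (weight / length). Sample:
  cycle 0 → 0: weight = 1, length = 1, mean = 1/1 ≈ 1.000
  cycle 1 → 1: weight = 9, length = 1, mean = 9/1 ≈ 9.000
  cycle 2 → 2: weight = 2, length = 1, mean = 2/1 ≈ 2.000
  cycle 0 → 1 → 0: weight = 17, length = 2, mean = 17/2 ≈ 8.500
  cycle 0 → 2 → 0: weight = 8, length = 2, mean = 8/2 ≈ 4.000
  cycle 1 → 0 → 1: weight = 17, length = 2, mean = 17/2 ≈ 8.500
Minimum mean = 1.000, attained e.g. along the cycle 0 → 0 with weight 1 and length 1. So λ(A) = 1/1 = 1.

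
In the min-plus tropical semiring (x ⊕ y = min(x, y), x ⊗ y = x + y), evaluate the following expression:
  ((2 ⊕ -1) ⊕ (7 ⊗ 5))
((2 ⊕ -1) ⊕ (7 ⊗ 5)) = -1

Expand innermost to outermost. Recall ⊕ takes the minimum of its arguments and ⊗ takes their sum. Working out the expression ((2 ⊕ -1) ⊕ (7 ⊗ 5)) gives -1.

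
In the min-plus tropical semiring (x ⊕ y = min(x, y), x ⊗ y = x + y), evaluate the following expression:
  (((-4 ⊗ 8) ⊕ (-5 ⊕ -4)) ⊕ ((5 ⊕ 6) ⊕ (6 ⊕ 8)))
(((-4 ⊗ 8) ⊕ (-5 ⊕ -4)) ⊕ ((5 ⊕ 6) ⊕ (6 ⊕ 8))) = -5

Expand innermost to outermost. Recall ⊕ takes the minimum of its arguments and ⊗ takes their sum. Working out the expression (((-4 ⊗ 8) ⊕ (-5 ⊕ -4)) ⊕ ((5 ⊕ 6) ⊕ (6 ⊕ 8))) gives -5.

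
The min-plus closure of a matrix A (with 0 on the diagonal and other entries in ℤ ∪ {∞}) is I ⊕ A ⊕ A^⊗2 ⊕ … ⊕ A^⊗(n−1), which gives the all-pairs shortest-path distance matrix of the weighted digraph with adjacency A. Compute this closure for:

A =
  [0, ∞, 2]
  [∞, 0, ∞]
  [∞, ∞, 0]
Closure =
  [0, ∞, 2]
  [∞, 0, ∞]
  [∞, ∞, 0]

This is the Floyd-Warshall all-pairs shortest-path computation. For each intermediate vertex k = 0, 1, …, 2, update dist[i][j] ← min(dist[i][j], dist[i][k] + dist[k][j]). The final matrix gives, for each (i, j), the minimum total weight of any directed path from i to j (possibly empty when i = j).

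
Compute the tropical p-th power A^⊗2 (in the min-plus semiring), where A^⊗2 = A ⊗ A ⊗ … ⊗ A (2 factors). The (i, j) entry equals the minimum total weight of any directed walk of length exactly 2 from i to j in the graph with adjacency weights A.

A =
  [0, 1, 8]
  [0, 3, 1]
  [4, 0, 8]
A^⊗2 =
  [0, 1, 2]
  [0, 1, 4]
  [0, 3, 1]

Each entry (A^⊗2)_ij equals the minimum over all length-2 walks i = v_0 → v_1 → … → v_2 = j of Σ_t A[v_t][v_{t+1}]. For example, for (i, j) = (0, 2) we minimise over 3 possible intermediate vertex sequences; the minimum is 2, attained along the walk 0 → 1 → 2.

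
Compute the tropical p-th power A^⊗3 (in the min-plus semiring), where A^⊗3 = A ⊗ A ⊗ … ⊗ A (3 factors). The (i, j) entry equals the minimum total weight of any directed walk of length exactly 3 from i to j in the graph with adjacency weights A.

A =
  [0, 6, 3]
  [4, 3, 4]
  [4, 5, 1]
A^⊗3 =
  [0, 6, 3]
  [4, 9, 6]
  [4, 7, 3]

Each entry (A^⊗3)_ij equals the minimum over all length-3 walks i = v_0 → v_1 → … → v_3 = j of Σ_t A[v_t][v_{t+1}]. For example, for (i, j) = (0, 2) we minimise over 9 possible intermediate vertex sequences; the minimum is 3, attained along the walk 0 → 0 → 0 → 2.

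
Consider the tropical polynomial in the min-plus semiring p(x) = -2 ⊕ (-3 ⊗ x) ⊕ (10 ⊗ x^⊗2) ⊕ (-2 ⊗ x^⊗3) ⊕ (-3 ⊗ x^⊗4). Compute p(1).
p(1) = -2

A tropical monomial a ⊗ x^⊗i evaluates to a + i · x. Evaluating each term at x = 1:
  Term 0 contributes -2 + 0 · 1 = -2
  Term 1 contributes -3 + 1 · 1 = -2
  Term 2 contributes 10 + 2 · 1 = 12
  Term 3 contributes -2 + 3 · 1 = 1
  Term 4 contributes -3 + 4 · 1 = 1
p(1) = ⊕ of these = min[-2, -2, 12, 1, 1] = -2.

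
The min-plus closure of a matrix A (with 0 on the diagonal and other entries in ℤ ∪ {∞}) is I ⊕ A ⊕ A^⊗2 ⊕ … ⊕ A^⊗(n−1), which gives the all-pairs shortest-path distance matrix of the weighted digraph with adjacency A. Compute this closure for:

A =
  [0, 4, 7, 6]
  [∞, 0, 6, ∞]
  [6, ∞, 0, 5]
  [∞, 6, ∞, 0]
Closure =
  [0, 4, 7, 6]
  [12, 0, 6, 11]
  [6, 10, 0, 5]
  [18, 6, 12, 0]

This is the Floyd-Warshall all-pairs shortest-path computation. For each intermediate vertex k = 0, 1, …, 3, update dist[i][j] ← min(dist[i][j], dist[i][k] + dist[k][j]). The final matrix gives, for each (i, j), the minimum total weight of any directed path from i to j (possibly empty when i = j).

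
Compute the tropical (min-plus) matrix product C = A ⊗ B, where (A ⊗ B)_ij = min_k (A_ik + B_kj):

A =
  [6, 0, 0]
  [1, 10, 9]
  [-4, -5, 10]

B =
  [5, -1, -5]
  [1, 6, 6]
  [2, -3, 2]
A ⊗ B =
  [1, -3, 1]
  [6, 0, -4]
  [-4, -5, -9]

Apply the min-plus product entry-by-entry:
  C[0][0] = min over k of (A[0][0] + B[0][0] = 6 + 5 = 11, A[0][1] + B[1][0] = 0 + 1 = 1, A[0][2] + B[2][0] = 0 + 2 = 2) = 1 (attained at k = 1)
  C[0][1] = min over k of (A[0][0] + B[0][1] = 6 + -1 = 5, A[0][1] + B[1][1] = 0 + 6 = 6, A[0][2] + B[2][1] = 0 + -3 = -3) = -3 (attained at k = 2)
  C[0][2] = min over k of (A[0][0] + B[0][2] = 6 + -5 = 1, A[0][1] + B[1][2] = 0 + 6 = 6, A[0][2] + B[2][2] = 0 + 2 = 2) = 1 (attained at k = 0)
  C[1][0] = min over k of (A[1][0] + B[0][0] = 1 + 5 = 6, A[1][1] + B[1][0] = 10 + 1 = 11, A[1][2] + B[2][0] = 9 + 2 = 11) = 6 (attained at k = 0)
  C[1][1] = min over k of (A[1][0] + B[0][1] = 1 + -1 = 0, A[1][1] + B[1][1] = 10 + 6 = 16, A[1][2] + B[2][1] = 9 + -3 = 6) = 0 (attained at k = 0)
  C[1][2] = min over k of (A[1][0] + B[0][2] = 1 + -5 = -4, A[1][1] + B[1][2] = 10 + 6 = 16, A[1][2] + B[2][2] = 9 + 2 = 11) = -4 (attained at k = 0)
  C[2][0] = min over k of (A[2][0] + B[0][0] = -4 + 5 = 1, A[2][1] + B[1][0] = -5 + 1 = -4, A[2][2] + B[2][0] = 10 + 2 = 12) = -4 (attained at k = 1)
  C[2][1] = min over k of (A[2][0] + B[0][1] = -4 + -1 = -5, A[2][1] + B[1][1] = -5 + 6 = 1, A[2][2] + B[2][1] = 10 + -3 = 7) = -5 (attained at k = 0)
  C[2][2] = min over k of (A[2][0] + B[0][2] = -4 + -5 = -9, A[2][1] + B[1][2] = -5 + 6 = 1, A[2][2] + B[2][2] = 10 + 2 = 12) = -9 (attained at k = 0)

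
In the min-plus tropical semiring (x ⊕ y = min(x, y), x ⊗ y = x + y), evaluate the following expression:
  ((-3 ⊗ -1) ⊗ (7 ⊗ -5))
((-3 ⊗ -1) ⊗ (7 ⊗ -5)) = -2

Expand innermost to outermost. Recall ⊕ takes the minimum of its arguments and ⊗ takes their sum. Working out the expression ((-3 ⊗ -1) ⊗ (7 ⊗ -5)) gives -2.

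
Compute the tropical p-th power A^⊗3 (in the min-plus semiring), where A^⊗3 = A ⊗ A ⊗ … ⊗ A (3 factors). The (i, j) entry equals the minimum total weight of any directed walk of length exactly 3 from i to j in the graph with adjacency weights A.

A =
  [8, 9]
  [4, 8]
A^⊗3 =
  [21, 22]
  [17, 21]

Each entry (A^⊗3)_ij equals the minimum over all length-3 walks i = v_0 → v_1 → … → v_3 = j of Σ_t A[v_t][v_{t+1}]. For example, for (i, j) = (0, 1) we minimise over 4 possible intermediate vertex sequences; the minimum is 22, attained along the walk 0 → 1 → 0 → 1.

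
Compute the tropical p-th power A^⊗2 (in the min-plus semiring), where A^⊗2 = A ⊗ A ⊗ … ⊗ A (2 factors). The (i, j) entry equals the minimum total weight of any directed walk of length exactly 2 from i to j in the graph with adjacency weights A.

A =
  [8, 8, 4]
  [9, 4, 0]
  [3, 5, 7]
A^⊗2 =
  [7, 9, 8]
  [3, 5, 4]
  [10, 9, 5]

Each entry (A^⊗2)_ij equals the minimum over all length-2 walks i = v_0 → v_1 → … → v_2 = j of Σ_t A[v_t][v_{t+1}]. For example, for (i, j) = (0, 2) we minimise over 3 possible intermediate vertex sequences; the minimum is 8, attained along the walk 0 → 1 → 2.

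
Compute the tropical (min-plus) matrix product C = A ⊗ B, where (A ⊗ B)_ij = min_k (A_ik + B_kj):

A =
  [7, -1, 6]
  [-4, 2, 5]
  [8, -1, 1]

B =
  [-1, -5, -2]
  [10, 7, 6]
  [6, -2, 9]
A ⊗ B =
  [6, 2, 5]
  [-5, -9, -6]
  [7, -1, 5]

Apply the min-plus product entry-by-entry:
  C[0][0] = min over k of (A[0][0] + B[0][0] = 7 + -1 = 6, A[0][1] + B[1][0] = -1 + 10 = 9, A[0][2] + B[2][0] = 6 + 6 = 12) = 6 (attained at k = 0)
  C[0][1] = min over k of (A[0][0] + B[0][1] = 7 + -5 = 2, A[0][1] + B[1][1] = -1 + 7 = 6, A[0][2] + B[2][1] = 6 + -2 = 4) = 2 (attained at k = 0)
  C[0][2] = min over k of (A[0][0] + B[0][2] = 7 + -2 = 5, A[0][1] + B[1][2] = -1 + 6 = 5, A[0][2] + B[2][2] = 6 + 9 = 15) = 5 (attained at k = 0)
  C[1][0] = min over k of (A[1][0] + B[0][0] = -4 + -1 = -5, A[1][1] + B[1][0] = 2 + 10 = 12, A[1][2] + B[2][0] = 5 + 6 = 11) = -5 (attained at k = 0)
  C[1][1] = min over k of (A[1][0] + B[0][1] = -4 + -5 = -9, A[1][1] + B[1][1] = 2 + 7 = 9, A[1][2] + B[2][1] = 5 + -2 = 3) = -9 (attained at k = 0)
  C[1][2] = min over k of (A[1][0] + B[0][2] = -4 + -2 = -6, A[1][1] + B[1][2] = 2 + 6 = 8, A[1][2] + B[2][2] = 5 + 9 = 14) = -6 (attained at k = 0)
  C[2][0] = min over k of (A[2][0] + B[0][0] = 8 + -1 = 7, A[2][1] + B[1][0] = -1 + 10 = 9, A[2][2] + B[2][0] = 1 + 6 = 7) = 7 (attained at k = 0)
  C[2][1] = min over k of (A[2][0] + B[0][1] = 8 + -5 = 3, A[2][1] + B[1][1] = -1 + 7 = 6, A[2][2] + B[2][1] = 1 + -2 = -1) = -1 (attained at k = 2)
  C[2][2] = min over k of (A[2][0] + B[0][2] = 8 + -2 = 6, A[2][1] + B[1][2] = -1 + 6 = 5, A[2][2] + B[2][2] = 1 + 9 = 10) = 5 (attained at k = 1)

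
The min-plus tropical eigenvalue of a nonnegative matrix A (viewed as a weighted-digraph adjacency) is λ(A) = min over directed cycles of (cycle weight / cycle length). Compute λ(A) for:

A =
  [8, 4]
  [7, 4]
λ(A) = 4

Enumerate directed cycles and compute their means (weight / length). Sample:
  cycle 0 → 0: weight = 8, length = 1, mean = 8/1 ≈ 8.000
  cycle 1 → 1: weight = 4, length = 1, mean = 4/1 ≈ 4.000
  cycle 0 → 1 → 0: weight = 11, length = 2, mean = 11/2 ≈ 5.500
  cycle 1 → 0 → 1: weight = 11, length = 2, mean = 11/2 ≈ 5.500
Minimum mean = 4.000, attained e.g. along the cycle 1 → 1 with weight 4 and length 1. So λ(A) = 4/1 = 4.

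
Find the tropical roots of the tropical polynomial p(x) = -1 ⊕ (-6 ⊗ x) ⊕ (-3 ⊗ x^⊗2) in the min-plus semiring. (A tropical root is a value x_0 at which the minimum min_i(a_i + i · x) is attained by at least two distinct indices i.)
Roots: {-3, 5}

Each tropical root is a break point of the lower envelope of the lines y = a_i + i · x (there are 3 lines, with slopes 0, 1, ..., 2). Only the lines that attain the minimum somewhere contribute to roots; other lines are dominated. Here the surviving (envelope) indices are i = 2, i = 1, i = 0.
Intersections between consecutive envelope lines give the roots: for adjacent envelope indices i < j the intersection is x = (a_i − a_j) / (j − i). Reading off the sorted break points: {-3, 5}.
Verification: at each break x_0, at least two indices attain the minimum of min_i(a_i + i · x_0).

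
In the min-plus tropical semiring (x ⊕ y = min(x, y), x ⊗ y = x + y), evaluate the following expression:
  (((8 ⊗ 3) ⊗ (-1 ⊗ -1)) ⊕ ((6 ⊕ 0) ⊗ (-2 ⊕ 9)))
(((8 ⊗ 3) ⊗ (-1 ⊗ -1)) ⊕ ((6 ⊕ 0) ⊗ (-2 ⊕ 9))) = -2

Expand innermost to outermost. Recall ⊕ takes the minimum of its arguments and ⊗ takes their sum. Working out the expression (((8 ⊗ 3) ⊗ (-1 ⊗ -1)) ⊕ ((6 ⊕ 0) ⊗ (-2 ⊕ 9))) gives -2.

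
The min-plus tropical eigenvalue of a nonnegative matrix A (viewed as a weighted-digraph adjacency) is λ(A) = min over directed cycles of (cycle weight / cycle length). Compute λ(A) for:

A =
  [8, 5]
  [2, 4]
λ(A) = 7/2

Enumerate directed cycles and compute their means (weight / length). Sample:
  cycle 0 → 0: weight = 8, length = 1, mean = 8/1 ≈ 8.000
  cycle 1 → 1: weight = 4, length = 1, mean = 4/1 ≈ 4.000
  cycle 0 → 1 → 0: weight = 7, length = 2, mean = 7/2 ≈ 3.500
  cycle 1 → 0 → 1: weight = 7, length = 2, mean = 7/2 ≈ 3.500
Minimum mean = 3.500, attained e.g. along the cycle 0 → 1 → 0 with weight 7 and length 2. So λ(A) = 7/2 = 7/2.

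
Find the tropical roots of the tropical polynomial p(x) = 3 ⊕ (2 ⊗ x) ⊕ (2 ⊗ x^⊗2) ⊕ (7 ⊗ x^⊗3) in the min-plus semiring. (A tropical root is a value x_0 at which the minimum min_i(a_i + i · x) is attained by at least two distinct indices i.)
Roots: {-5, 0, 1}

Each tropical root is a break point of the lower envelope of the lines y = a_i + i · x (there are 4 lines, with slopes 0, 1, ..., 3). Only the lines that attain the minimum somewhere contribute to roots; other lines are dominated. Here the surviving (envelope) indices are i = 3, i = 2, i = 1, i = 0.
Intersections between consecutive envelope lines give the roots: for adjacent envelope indices i < j the intersection is x = (a_i − a_j) / (j − i). Reading off the sorted break points: {-5, 0, 1}.
Verification: at each break x_0, at least two indices attain the minimum of min_i(a_i + i · x_0).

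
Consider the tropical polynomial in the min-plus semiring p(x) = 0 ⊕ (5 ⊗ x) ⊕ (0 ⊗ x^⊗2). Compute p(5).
p(5) = 0

A tropical monomial a ⊗ x^⊗i evaluates to a + i · x. Evaluating each term at x = 5:
  Term 0 contributes 0 + 0 · 5 = 0
  Term 1 contributes 5 + 1 · 5 = 10
  Term 2 contributes 0 + 2 · 5 = 10
p(5) = ⊕ of these = min[0, 10, 10] = 0.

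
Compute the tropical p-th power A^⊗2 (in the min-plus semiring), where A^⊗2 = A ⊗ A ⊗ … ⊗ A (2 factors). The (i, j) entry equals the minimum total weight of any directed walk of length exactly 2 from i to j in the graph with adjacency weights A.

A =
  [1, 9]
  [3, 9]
A^⊗2 =
  [2, 10]
  [4, 12]

Each entry (A^⊗2)_ij equals the minimum over all length-2 walks i = v_0 → v_1 → … → v_2 = j of Σ_t A[v_t][v_{t+1}]. For example, for (i, j) = (0, 1) we minimise over 2 possible intermediate vertex sequences; the minimum is 10, attained along the walk 0 → 0 → 1.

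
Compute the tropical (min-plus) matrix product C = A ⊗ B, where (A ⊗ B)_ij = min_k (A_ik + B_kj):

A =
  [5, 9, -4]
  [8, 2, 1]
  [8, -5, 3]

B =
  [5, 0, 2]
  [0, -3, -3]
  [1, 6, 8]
A ⊗ B =
  [-3, 2, 4]
  [2, -1, -1]
  [-5, -8, -8]

Apply the min-plus product entry-by-entry:
  C[0][0] = min over k of (A[0][0] + B[0][0] = 5 + 5 = 10, A[0][1] + B[1][0] = 9 + 0 = 9, A[0][2] + B[2][0] = -4 + 1 = -3) = -3 (attained at k = 2)
  C[0][1] = min over k of (A[0][0] + B[0][1] = 5 + 0 = 5, A[0][1] + B[1][1] = 9 + -3 = 6, A[0][2] + B[2][1] = -4 + 6 = 2) = 2 (attained at k = 2)
  C[0][2] = min over k of (A[0][0] + B[0][2] = 5 + 2 = 7, A[0][1] + B[1][2] = 9 + -3 = 6, A[0][2] + B[2][2] = -4 + 8 = 4) = 4 (attained at k = 2)
  C[1][0] = min over k of (A[1][0] + B[0][0] = 8 + 5 = 13, A[1][1] + B[1][0] = 2 + 0 = 2, A[1][2] + B[2][0] = 1 + 1 = 2) = 2 (attained at k = 1)
  C[1][1] = min over k of (A[1][0] + B[0][1] = 8 + 0 = 8, A[1][1] + B[1][1] = 2 + -3 = -1, A[1][2] + B[2][1] = 1 + 6 = 7) = -1 (attained at k = 1)
  C[1][2] = min over k of (A[1][0] + B[0][2] = 8 + 2 = 10, A[1][1] + B[1][2] = 2 + -3 = -1, A[1][2] + B[2][2] = 1 + 8 = 9) = -1 (attained at k = 1)
  C[2][0] = min over k of (A[2][0] + B[0][0] = 8 + 5 = 13, A[2][1] + B[1][0] = -5 + 0 = -5, A[2][2] + B[2][0] = 3 + 1 = 4) = -5 (attained at k = 1)
  C[2][1] = min over k of (A[2][0] + B[0][1] = 8 + 0 = 8, A[2][1] + B[1][1] = -5 + -3 = -8, A[2][2] + B[2][1] = 3 + 6 = 9) = -8 (attained at k = 1)
  C[2][2] = min over k of (A[2][0] + B[0][2] = 8 + 2 = 10, A[2][1] + B[1][2] = -5 + -3 = -8, A[2][2] + B[2][2] = 3 + 8 = 11) = -8 (attained at k = 1)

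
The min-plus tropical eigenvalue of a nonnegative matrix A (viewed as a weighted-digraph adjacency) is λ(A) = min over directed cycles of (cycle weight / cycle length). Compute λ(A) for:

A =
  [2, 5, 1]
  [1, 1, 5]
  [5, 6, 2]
λ(A) = 1

Enumerate directed cycles and compute their means (weight / length). Sample:
  cycle 0 → 0: weight = 2, length = 1, mean = 2/1 ≈ 2.000
  cycle 1 → 1: weight = 1, length = 1, mean = 1/1 ≈ 1.000
  cycle 2 → 2: weight = 2, length = 1, mean = 2/1 ≈ 2.000
  cycle 0 → 1 → 0: weight = 6, length = 2, mean = 6/2 ≈ 3.000
  cycle 0 → 2 → 0: weight = 6, length = 2, mean = 6/2 ≈ 3.000
  cycle 1 → 0 → 1: weight = 6, length = 2, mean = 6/2 ≈ 3.000
Minimum mean = 1.000, attained e.g. along the cycle 1 → 1 with weight 1 and length 1. So λ(A) = 1/1 = 1.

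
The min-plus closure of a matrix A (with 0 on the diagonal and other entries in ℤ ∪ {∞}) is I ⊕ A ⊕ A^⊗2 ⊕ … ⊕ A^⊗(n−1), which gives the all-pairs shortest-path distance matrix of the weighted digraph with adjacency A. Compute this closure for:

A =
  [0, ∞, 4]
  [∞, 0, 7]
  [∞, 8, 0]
Closure =
  [0, 12, 4]
  [∞, 0, 7]
  [∞, 8, 0]

This is the Floyd-Warshall all-pairs shortest-path computation. For each intermediate vertex k = 0, 1, …, 2, update dist[i][j] ← min(dist[i][j], dist[i][k] + dist[k][j]). The final matrix gives, for each (i, j), the minimum total weight of any directed path from i to j (possibly empty when i = j).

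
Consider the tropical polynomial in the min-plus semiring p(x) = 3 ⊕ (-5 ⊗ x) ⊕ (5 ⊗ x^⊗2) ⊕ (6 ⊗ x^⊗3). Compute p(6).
p(6) = 1

A tropical monomial a ⊗ x^⊗i evaluates to a + i · x. Evaluating each term at x = 6:
  Term 0 contributes 3 + 0 · 6 = 3
  Term 1 contributes -5 + 1 · 6 = 1
  Term 2 contributes 5 + 2 · 6 = 17
  Term 3 contributes 6 + 3 · 6 = 24
p(6) = ⊕ of these = min[3, 1, 17, 24] = 1.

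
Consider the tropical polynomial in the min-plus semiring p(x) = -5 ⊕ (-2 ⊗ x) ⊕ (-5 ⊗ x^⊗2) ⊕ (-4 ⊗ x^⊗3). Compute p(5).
p(5) = -5

A tropical monomial a ⊗ x^⊗i evaluates to a + i · x. Evaluating each term at x = 5:
  Term 0 contributes -5 + 0 · 5 = -5
  Term 1 contributes -2 + 1 · 5 = 3
  Term 2 contributes -5 + 2 · 5 = 5
  Term 3 contributes -4 + 3 · 5 = 11
p(5) = ⊕ of these = min[-5, 3, 5, 11] = -5.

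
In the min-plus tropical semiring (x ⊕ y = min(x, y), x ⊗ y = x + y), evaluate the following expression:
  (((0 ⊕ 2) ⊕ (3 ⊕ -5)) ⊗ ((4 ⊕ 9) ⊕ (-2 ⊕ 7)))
(((0 ⊕ 2) ⊕ (3 ⊕ -5)) ⊗ ((4 ⊕ 9) ⊕ (-2 ⊕ 7))) = -7

Expand innermost to outermost. Recall ⊕ takes the minimum of its arguments and ⊗ takes their sum. Working out the expression (((0 ⊕ 2) ⊕ (3 ⊕ -5)) ⊗ ((4 ⊕ 9) ⊕ (-2 ⊕ 7))) gives -7.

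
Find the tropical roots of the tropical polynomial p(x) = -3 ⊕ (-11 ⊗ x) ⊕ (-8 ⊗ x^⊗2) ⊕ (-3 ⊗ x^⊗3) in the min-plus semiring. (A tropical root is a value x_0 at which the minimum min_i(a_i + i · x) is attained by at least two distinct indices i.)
Roots: {-5, -3, 8}

Each tropical root is a break point of the lower envelope of the lines y = a_i + i · x (there are 4 lines, with slopes 0, 1, ..., 3). Only the lines that attain the minimum somewhere contribute to roots; other lines are dominated. Here the surviving (envelope) indices are i = 3, i = 2, i = 1, i = 0.
Intersections between consecutive envelope lines give the roots: for adjacent envelope indices i < j the intersection is x = (a_i − a_j) / (j − i). Reading off the sorted break points: {-5, -3, 8}.
Verification: at each break x_0, at least two indices attain the minimum of min_i(a_i + i · x_0).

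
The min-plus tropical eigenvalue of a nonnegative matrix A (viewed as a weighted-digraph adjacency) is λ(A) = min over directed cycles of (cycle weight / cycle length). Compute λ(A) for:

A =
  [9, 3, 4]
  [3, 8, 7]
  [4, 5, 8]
λ(A) = 3

Enumerate directed cycles and compute their means (weight / length). Sample:
  cycle 0 → 0: weight = 9, length = 1, mean = 9/1 ≈ 9.000
  cycle 1 → 1: weight = 8, length = 1, mean = 8/1 ≈ 8.000
  cycle 2 → 2: weight = 8, length = 1, mean = 8/1 ≈ 8.000
  cycle 0 → 1 → 0: weight = 6, length = 2, mean = 6/2 ≈ 3.000
  cycle 0 → 2 → 0: weight = 8, length = 2, mean = 8/2 ≈ 4.000
  cycle 1 → 0 → 1: weight = 6, length = 2, mean = 6/2 ≈ 3.000
Minimum mean = 3.000, attained e.g. along the cycle 0 → 1 → 0 with weight 6 and length 2. So λ(A) = 6/2 = 3.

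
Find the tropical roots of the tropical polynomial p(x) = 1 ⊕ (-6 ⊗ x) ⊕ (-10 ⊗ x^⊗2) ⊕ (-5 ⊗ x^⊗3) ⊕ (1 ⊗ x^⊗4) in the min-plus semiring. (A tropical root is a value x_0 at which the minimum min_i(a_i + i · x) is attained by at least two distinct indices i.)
Roots: {-6, -5, 4, 7}

Each tropical root is a break point of the lower envelope of the lines y = a_i + i · x (there are 5 lines, with slopes 0, 1, ..., 4). Only the lines that attain the minimum somewhere contribute to roots; other lines are dominated. Here the surviving (envelope) indices are i = 4, i = 3, i = 2, i = 1, i = 0.
Intersections between consecutive envelope lines give the roots: for adjacent envelope indices i < j the intersection is x = (a_i − a_j) / (j − i). Reading off the sorted break points: {-6, -5, 4, 7}.
Verification: at each break x_0, at least two indices attain the minimum of min_i(a_i + i · x_0).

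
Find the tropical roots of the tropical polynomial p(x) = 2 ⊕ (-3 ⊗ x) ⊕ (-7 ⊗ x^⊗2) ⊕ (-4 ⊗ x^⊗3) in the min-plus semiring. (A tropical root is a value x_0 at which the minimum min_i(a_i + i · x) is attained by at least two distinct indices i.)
Roots: {-3, 4, 5}

Each tropical root is a break point of the lower envelope of the lines y = a_i + i · x (there are 4 lines, with slopes 0, 1, ..., 3). Only the lines that attain the minimum somewhere contribute to roots; other lines are dominated. Here the surviving (envelope) indices are i = 3, i = 2, i = 1, i = 0.
Intersections between consecutive envelope lines give the roots: for adjacent envelope indices i < j the intersection is x = (a_i − a_j) / (j − i). Reading off the sorted break points: {-3, 4, 5}.
Verification: at each break x_0, at least two indices attain the minimum of min_i(a_i + i · x_0).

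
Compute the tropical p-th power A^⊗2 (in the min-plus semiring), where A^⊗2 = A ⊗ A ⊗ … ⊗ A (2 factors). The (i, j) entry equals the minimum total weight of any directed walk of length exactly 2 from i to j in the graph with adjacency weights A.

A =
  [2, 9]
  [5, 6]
A^⊗2 =
  [4, 11]
  [7, 12]

Each entry (A^⊗2)_ij equals the minimum over all length-2 walks i = v_0 → v_1 → … → v_2 = j of Σ_t A[v_t][v_{t+1}]. For example, for (i, j) = (0, 1) we minimise over 2 possible intermediate vertex sequences; the minimum is 11, attained along the walk 0 → 0 → 1.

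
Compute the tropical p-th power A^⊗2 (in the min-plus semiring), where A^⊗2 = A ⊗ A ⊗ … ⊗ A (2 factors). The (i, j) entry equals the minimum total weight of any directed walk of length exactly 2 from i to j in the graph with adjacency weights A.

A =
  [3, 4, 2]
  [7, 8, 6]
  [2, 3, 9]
A^⊗2 =
  [4, 5, 5]
  [8, 9, 9]
  [5, 6, 4]

Each entry (A^⊗2)_ij equals the minimum over all length-2 walks i = v_0 → v_1 → … → v_2 = j of Σ_t A[v_t][v_{t+1}]. For example, for (i, j) = (0, 2) we minimise over 3 possible intermediate vertex sequences; the minimum is 5, attained along the walk 0 → 0 → 2.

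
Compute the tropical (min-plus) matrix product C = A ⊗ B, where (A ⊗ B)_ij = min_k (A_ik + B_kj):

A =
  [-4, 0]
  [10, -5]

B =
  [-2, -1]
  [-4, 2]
A ⊗ B =
  [-6, -5]
  [-9, -3]

Apply the min-plus product entry-by-entry:
  C[0][0] = min over k of (A[0][0] + B[0][0] = -4 + -2 = -6, A[0][1] + B[1][0] = 0 + -4 = -4) = -6 (attained at k = 0)
  C[0][1] = min over k of (A[0][0] + B[0][1] = -4 + -1 = -5, A[0][1] + B[1][1] = 0 + 2 = 2) = -5 (attained at k = 0)
  C[1][0] = min over k of (A[1][0] + B[0][0] = 10 + -2 = 8, A[1][1] + B[1][0] = -5 + -4 = -9) = -9 (attained at k = 1)
  C[1][1] = min over k of (A[1][0] + B[0][1] = 10 + -1 = 9, A[1][1] + B[1][1] = -5 + 2 = -3) = -3 (attained at k = 1)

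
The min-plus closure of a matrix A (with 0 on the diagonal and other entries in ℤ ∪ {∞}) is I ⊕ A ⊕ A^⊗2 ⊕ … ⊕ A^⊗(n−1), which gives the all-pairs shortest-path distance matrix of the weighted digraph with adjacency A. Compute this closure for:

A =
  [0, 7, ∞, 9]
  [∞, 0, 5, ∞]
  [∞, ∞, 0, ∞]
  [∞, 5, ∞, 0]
Closure =
  [0, 7, 12, 9]
  [∞, 0, 5, ∞]
  [∞, ∞, 0, ∞]
  [∞, 5, 10, 0]

This is the Floyd-Warshall all-pairs shortest-path computation. For each intermediate vertex k = 0, 1, …, 3, update dist[i][j] ← min(dist[i][j], dist[i][k] + dist[k][j]). The final matrix gives, for each (i, j), the minimum total weight of any directed path from i to j (possibly empty when i = j).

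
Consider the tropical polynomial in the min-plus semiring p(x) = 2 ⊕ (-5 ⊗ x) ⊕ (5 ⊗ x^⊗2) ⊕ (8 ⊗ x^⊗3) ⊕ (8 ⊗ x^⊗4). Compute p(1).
p(1) = -4

A tropical monomial a ⊗ x^⊗i evaluates to a + i · x. Evaluating each term at x = 1:
  Term 0 contributes 2 + 0 · 1 = 2
  Term 1 contributes -5 + 1 · 1 = -4
  Term 2 contributes 5 + 2 · 1 = 7
  Term 3 contributes 8 + 3 · 1 = 11
  Term 4 contributes 8 + 4 · 1 = 12
p(1) = ⊕ of these = min[2, -4, 7, 11, 12] = -4.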